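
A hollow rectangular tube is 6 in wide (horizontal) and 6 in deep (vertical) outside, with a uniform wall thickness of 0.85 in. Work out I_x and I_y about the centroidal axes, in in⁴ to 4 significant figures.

Decompose the section into non-overlapping parts with the origin at the bottom-left of its bounding rectangle.
Outer rectangle: 6 × 6, A = 36 in², y = 3 in, Ī = 108 in⁴.
Inner void (subtracted): 4.3 × 4.3, A = 18.49 in², y = 3 in, Ī = 28.49 in⁴.
By symmetry the centroid is at mid-height, ȳ = 3 in.
All pieces are centred on the centroidal x-axis, so I = ΣĪ (holes subtracted) = 79.51 in⁴.
Repeating about the centroidal y-axis gives I_y = 79.51 in⁴.

I_x ≈ 79.51 in⁴, I_y ≈ 79.51 in⁴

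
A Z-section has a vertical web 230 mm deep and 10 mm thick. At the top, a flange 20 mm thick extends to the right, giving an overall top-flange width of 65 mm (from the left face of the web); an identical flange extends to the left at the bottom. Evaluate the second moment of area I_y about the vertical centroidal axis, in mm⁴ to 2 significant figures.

Decompose the section into non-overlapping parts with the origin at the bottom-left of its bounding rectangle.
Web: 10 × 230, A = 2 300 mm², x = 60 mm, Ī = 19 167 mm⁴.
Top flange (beyond web): 55 × 20, A = 1 100 mm², x = 92.5 mm, Ī = 277 292 mm⁴.
Bottom flange (beyond web): 55 × 20, A = 1 100 mm², x = 27.5 mm, Ī = 277 292 mm⁴.
Centroid: x̄ = ΣA·x / ΣA = 60 mm.
Transfer each piece to the vertical centroidal axis using Ī + A·d² with d = x − 60:
  web: d = 0 mm → contributes +19 167 mm⁴
  top flange (beyond web): d = 32.5 mm → contributes +1 439 167 mm⁴
  bottom flange (beyond web): d = -32.5 mm → contributes +1 439 167 mm⁴
Total I = 2 897 500 mm⁴.

I_y ≈ 2.9 × 10⁶ mm⁴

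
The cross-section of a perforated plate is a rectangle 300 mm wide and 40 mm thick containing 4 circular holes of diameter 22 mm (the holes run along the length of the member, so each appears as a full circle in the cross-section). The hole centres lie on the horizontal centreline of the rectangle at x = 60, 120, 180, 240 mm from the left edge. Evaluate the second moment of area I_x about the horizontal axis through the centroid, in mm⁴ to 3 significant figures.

I_x ≈ 1.55 × 10⁶ mm⁴

Break the section into simple shapes (no overlaps), measuring from the bottom-left corner of the bounding box.
Plate: 300 × 40, A = 12 000 mm², y = 20 mm, Ī = 1 600 000 mm⁴.
Hole 1 (subtracted): ⌀22, A = 380.13 mm², y = 20 mm, Ī = 11 499 mm⁴.
Hole 2 (subtracted): ⌀22, A = 380.13 mm², y = 20 mm, Ī = 11 499 mm⁴.
Hole 3 (subtracted): ⌀22, A = 380.13 mm², y = 20 mm, Ī = 11 499 mm⁴.
Hole 4 (subtracted): ⌀22, A = 380.13 mm², y = 20 mm, Ī = 11 499 mm⁴.
By symmetry the centroid is at mid-height, ȳ = 20 mm.
All pieces are centred on the horizontal axis through the centroid, so I = ΣĪ (holes subtracted) = 1 554 004 mm⁴.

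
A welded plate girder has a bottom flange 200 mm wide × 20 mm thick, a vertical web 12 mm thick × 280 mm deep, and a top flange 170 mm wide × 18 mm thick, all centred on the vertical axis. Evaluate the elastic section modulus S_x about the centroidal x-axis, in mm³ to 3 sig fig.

S_x ≈ 1.04 × 10⁶ mm³

Split into non-overlapping primitives; take the origin at the lower-left of the bounding box.
Bottom plate: 200 × 20, A = 4 000 mm², y = 10 mm, Ī = 133 333 mm⁴.
Web plate: 12 × 280, A = 3 360 mm², y = 160 mm, Ī = 21 952 000 mm⁴.
Top plate: 170 × 18, A = 3 060 mm², y = 309 mm, Ī = 82 620 mm⁴.
Centroid: ȳ = ΣA·y / ΣA = 146.17 mm.
Transfer each piece to the centroidal x-axis using Ī + A·d² with d = y − 146.17:
  bottom plate: d = -136.17 mm → contributes +74 307 490 mm⁴
  web plate: d = 13.825 mm → contributes +22 594 230 mm⁴
  top plate: d = 162.83 mm → contributes +81 209 615 mm⁴
Total I = 178 111 335 mm⁴.
Extreme fibre distance c = 171.83 mm; S = I/c = 1 036 584 mm³.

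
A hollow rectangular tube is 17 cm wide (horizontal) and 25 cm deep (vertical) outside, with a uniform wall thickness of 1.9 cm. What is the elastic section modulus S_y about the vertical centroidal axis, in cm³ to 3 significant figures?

S_y ≈ 726 cm³

Treat the section as a set of non-overlapping primitives; coordinates are from the bounding-box lower-left.
Outer rectangle: 17 × 25, A = 425 cm², x = 8.5 cm, Ī = 10 235 cm⁴.
Inner void (subtracted): 13.2 × 21.2, A = 279.84 cm², x = 8.5 cm, Ī = 4063.3 cm⁴.
By symmetry the centroid is at mid-width, x̄ = 8.5 cm.
All pieces are centred on the vertical centroidal axis, so I = ΣĪ (holes subtracted) = 6172.1 cm⁴.
Extreme fibre distance c = 8.5 cm; S = I/c = 726.13 cm³.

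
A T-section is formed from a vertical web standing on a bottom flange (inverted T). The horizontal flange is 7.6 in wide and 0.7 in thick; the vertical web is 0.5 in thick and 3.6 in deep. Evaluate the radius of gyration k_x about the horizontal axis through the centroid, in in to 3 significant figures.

Treat the section as a set of non-overlapping primitives; coordinates are from the bounding-box lower-left.
Flange: 7.6 × 0.7, A = 5.32 in², y = 0.35 in, Ī = 0.21723 in⁴.
Web: 0.5 × 3.6, A = 1.8 in², y = 2.5 in, Ī = 1.944 in⁴.
Centroid: ȳ = ΣA·y / ΣA = 0.89354 in.
Transfer each piece to the horizontal axis through the centroid using Ī + A·d² with d = y − 0.89354:
  flange: d = -0.54354 in → contributes +1.7889 in⁴
  web: d = 1.6065 in → contributes +6.5893 in⁴
Total I = 8.3782 in⁴.
Radius of gyration: k = √(I/A) = √(8.3782 / 7.12) = 1.0848 in.

k_x ≈ 1.08 in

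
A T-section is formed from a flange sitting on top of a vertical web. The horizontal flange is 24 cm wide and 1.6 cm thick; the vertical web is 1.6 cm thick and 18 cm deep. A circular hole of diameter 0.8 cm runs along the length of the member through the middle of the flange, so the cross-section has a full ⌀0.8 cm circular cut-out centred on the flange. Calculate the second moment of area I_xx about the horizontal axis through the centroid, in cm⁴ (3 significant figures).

Treat the section as a set of non-overlapping primitives; coordinates are from the bounding-box lower-left.
Flange: 24 × 1.6, A = 38.4 cm², y = 18.8 cm, Ī = 8.192 cm⁴.
Web: 1.6 × 18, A = 28.8 cm², y = 9 cm, Ī = 777.6 cm⁴.
Hole (subtracted): ⌀0.8, A = 0.50265 cm², y = 18.8 cm, Ī = 0.020106 cm⁴.
Centroid: ȳ = ΣA·y / ΣA = 14.568 cm.
Transfer each piece to the horizontal axis through the centroid using Ī + A·d² with d = y − 14.568:
  flange: d = 4.2317 cm → contributes +695.82 cm⁴
  web: d = -5.5683 cm → contributes +1670.6 cm⁴
  hole: d = 4.2317 cm → contributes −9.0211 cm⁴
Total I = 2357.4 cm⁴.

I_xx ≈ 2360 cm⁴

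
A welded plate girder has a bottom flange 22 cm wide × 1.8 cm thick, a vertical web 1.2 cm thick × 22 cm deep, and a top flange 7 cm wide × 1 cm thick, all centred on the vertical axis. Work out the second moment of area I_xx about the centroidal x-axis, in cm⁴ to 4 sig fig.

I_xx ≈ 5518 cm⁴

Treat the section as a set of non-overlapping primitives; coordinates are from the bounding-box lower-left.
Bottom plate: 22 × 1.8, A = 39.6 cm², y = 0.9 cm, Ī = 10.692 cm⁴.
Web plate: 1.2 × 22, A = 26.4 cm², y = 12.8 cm, Ī = 1064.8 cm⁴.
Top plate: 7 × 1, A = 7 cm², y = 24.3 cm, Ī = 0.583333 cm⁴.
Centroid: ȳ = ΣA·y / ΣA = 7.4474 cm.
Transfer each piece to the centroidal x-axis using Ī + A·d² with d = y − 7.4474:
  bottom plate: d = -6.5474 cm → contributes +1708.28 cm⁴
  web plate: d = 5.3526 cm → contributes +1821.17 cm⁴
  top plate: d = 16.8526 cm → contributes +1988.65 cm⁴
Total I = 5518.11 cm⁴.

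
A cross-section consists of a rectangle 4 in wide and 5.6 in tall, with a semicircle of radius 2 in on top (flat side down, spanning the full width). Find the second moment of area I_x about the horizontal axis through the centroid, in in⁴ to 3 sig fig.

Split into non-overlapping primitives; take the origin at the lower-left of the bounding box.
Rectangular body: 4 × 5.6, A = 22.4 in², y = 2.8 in, Ī = 58.539 in⁴.
Semicircular cap: semicircle r = 2, A = 6.2832 in², y = 6.4488 in, Ī = 1.7561 in⁴.
Centroid: ȳ = ΣA·y / ΣA = 3.5993 in.
Transfer each piece to the horizontal axis through the centroid using Ī + A·d² with d = y − 3.5993:
  rectangular body: d = -0.79929 in → contributes +72.849 in⁴
  semicircular cap: d = 2.8495 in → contributes +52.775 in⁴
Total I = 125.62 in⁴.

I_x ≈ 126 in⁴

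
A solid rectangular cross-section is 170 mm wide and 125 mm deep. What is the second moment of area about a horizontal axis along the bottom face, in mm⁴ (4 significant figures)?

The section: 170 × 125, A = 21 250 mm², y = 62.5 mm, Ī = 27 669 271 mm⁴.
Transfer it to the bottom edge using Ī + A·d² with d = y − 0:
  the section: d = 62.5 mm → contributes +110 677 083 mm⁴
Total I = 110 677 083 mm⁴.

I_base ≈ 1.107 × 10⁸ mm⁴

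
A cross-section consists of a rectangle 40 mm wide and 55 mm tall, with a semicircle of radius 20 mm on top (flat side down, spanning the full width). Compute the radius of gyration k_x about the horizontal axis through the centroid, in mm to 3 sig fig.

k_x ≈ 20.6 mm

Split into non-overlapping primitives; take the origin at the lower-left of the bounding box.
Rectangular body: 40 × 55, A = 2 200 mm², y = 27.5 mm, Ī = 554 583 mm⁴.
Semicircular cap: semicircle r = 20, A = 628.32 mm², y = 63.488 mm, Ī = 17 561 mm⁴.
Centroid: ȳ = ΣA·y / ΣA = 35.495 mm.
Transfer each piece to the horizontal axis through the centroid using Ī + A·d² with d = y − 35.495:
  rectangular body: d = -7.9949 mm → contributes +695 203 mm⁴
  semicircular cap: d = 27.993 mm → contributes +509 930 mm⁴
Total I = 1 205 133 mm⁴.
Radius of gyration: k = √(I/A) = √(1 205 133 / 2828.3) = 20.642 mm.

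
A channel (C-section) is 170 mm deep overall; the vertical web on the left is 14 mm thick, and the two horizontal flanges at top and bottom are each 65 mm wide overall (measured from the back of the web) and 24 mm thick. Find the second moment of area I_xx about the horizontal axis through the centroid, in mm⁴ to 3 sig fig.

I_xx ≈ 1.89 × 10⁷ mm⁴

Break the section into simple shapes (no overlaps), measuring from the bottom-left corner of the bounding box.
Web: 14 × 170, A = 2 380 mm², y = 85 mm, Ī = 5 731 833 mm⁴.
Top flange (beyond web): 51 × 24, A = 1 224 mm², y = 158 mm, Ī = 58 752 mm⁴.
Bottom flange (beyond web): 51 × 24, A = 1 224 mm², y = 12 mm, Ī = 58 752 mm⁴.
By symmetry the centroid is at mid-height, ȳ = 85 mm.
Transfer each piece to the horizontal axis through the centroid using Ī + A·d² with d = y − 85:
  web: d = 0 mm → contributes +5 731 833 mm⁴
  top flange (beyond web): d = 73 mm → contributes +6 581 448 mm⁴
  bottom flange (beyond web): d = -73 mm → contributes +6 581 448 mm⁴
Total I = 18 894 729 mm⁴.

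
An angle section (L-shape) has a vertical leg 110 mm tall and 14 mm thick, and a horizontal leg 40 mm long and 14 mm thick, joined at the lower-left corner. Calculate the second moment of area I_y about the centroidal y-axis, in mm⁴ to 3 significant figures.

I_y ≈ 1.63 × 10⁵ mm⁴

Split into non-overlapping primitives; take the origin at the lower-left of the bounding box.
Vertical leg: 14 × 110, A = 1 540 mm², x = 7 mm, Ī = 25 153 mm⁴.
Horizontal leg (remainder): 26 × 14, A = 364 mm², x = 27 mm, Ī = 20 505 mm⁴.
Centroid: x̄ = ΣA·x / ΣA = 10.824 mm.
Transfer each piece to the centroidal y-axis using Ī + A·d² with d = x − 10.824:
  vertical leg: d = -3.8235 mm → contributes +47 667 mm⁴
  horizontal leg (remainder): d = 16.176 mm → contributes +115 756 mm⁴
Total I = 163 423 mm⁴.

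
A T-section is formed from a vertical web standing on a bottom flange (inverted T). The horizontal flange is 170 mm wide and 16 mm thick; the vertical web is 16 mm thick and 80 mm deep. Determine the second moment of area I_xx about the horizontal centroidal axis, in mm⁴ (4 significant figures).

I_xx ≈ 2.746 × 10⁶ mm⁴

Split into non-overlapping primitives; take the origin at the lower-left of the bounding box.
Flange: 170 × 16, A = 2 720 mm², y = 8 mm, Ī = 58026.7 mm⁴.
Web: 16 × 80, A = 1 280 mm², y = 56 mm, Ī = 682 667 mm⁴.
Centroid: ȳ = ΣA·y / ΣA = 23.36 mm.
Transfer each piece to the horizontal centroidal axis using Ī + A·d² with d = y − 23.36:
  flange: d = -15.36 mm → contributes +699 755 mm⁴
  web: d = 32.64 mm → contributes +2 046 340 mm⁴
Total I = 2 746 095 mm⁴.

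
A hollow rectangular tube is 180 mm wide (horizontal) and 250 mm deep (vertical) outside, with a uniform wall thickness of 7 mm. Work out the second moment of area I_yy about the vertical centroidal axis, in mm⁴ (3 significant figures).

Split into non-overlapping primitives; take the origin at the lower-left of the bounding box.
Outer rectangle: 180 × 250, A = 45 000 mm², x = 90 mm, Ī = 121 500 000 mm⁴.
Inner void (subtracted): 166 × 236, A = 39 176 mm², x = 90 mm, Ī = 89 961 155 mm⁴.
By symmetry the centroid is at mid-width, x̄ = 90 mm.
All pieces are centred on the vertical centroidal axis, so I = ΣĪ (holes subtracted) = 31 538 845 mm⁴.

I_yy ≈ 3.15 × 10⁷ mm⁴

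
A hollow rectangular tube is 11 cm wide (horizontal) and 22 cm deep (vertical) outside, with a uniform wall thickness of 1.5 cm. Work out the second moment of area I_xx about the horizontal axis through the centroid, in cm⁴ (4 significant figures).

I_xx ≈ 5188 cm⁴

Split into non-overlapping primitives; take the origin at the lower-left of the bounding box.
Outer rectangle: 11 × 22, A = 242 cm², y = 11 cm, Ī = 9760.67 cm⁴.
Inner void (subtracted): 8 × 19, A = 152 cm², y = 11 cm, Ī = 4572.67 cm⁴.
By symmetry the centroid is at mid-height, ȳ = 11 cm.
All pieces are centred on the horizontal axis through the centroid, so I = ΣĪ (holes subtracted) = 5 188 cm⁴.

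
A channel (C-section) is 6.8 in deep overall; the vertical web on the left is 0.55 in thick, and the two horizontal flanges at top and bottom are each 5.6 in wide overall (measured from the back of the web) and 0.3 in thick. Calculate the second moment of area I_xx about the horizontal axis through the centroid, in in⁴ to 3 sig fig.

Decompose the section into non-overlapping parts with the origin at the bottom-left of its bounding rectangle.
Web: 0.55 × 6.8, A = 3.74 in², y = 3.4 in, Ī = 14.411 in⁴.
Top flange (beyond web): 5.05 × 0.3, A = 1.515 in², y = 6.65 in, Ī = 0.011363 in⁴.
Bottom flange (beyond web): 5.05 × 0.3, A = 1.515 in², y = 0.15 in, Ī = 0.011363 in⁴.
By symmetry the centroid is at mid-height, ȳ = 3.4 in.
Transfer each piece to the horizontal axis through the centroid using Ī + A·d² with d = y − 3.4:
  web: d = 0 in → contributes +14.411 in⁴
  top flange (beyond web): d = 3.25 in → contributes +16.014 in⁴
  bottom flange (beyond web): d = -3.25 in → contributes +16.014 in⁴
Total I = 46.439 in⁴.

I_xx ≈ 46.4 in⁴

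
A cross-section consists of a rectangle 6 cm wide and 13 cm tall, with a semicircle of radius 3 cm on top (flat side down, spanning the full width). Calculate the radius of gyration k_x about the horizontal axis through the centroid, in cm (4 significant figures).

k_x ≈ 4.457 cm

Break the section into simple shapes (no overlaps), measuring from the bottom-left corner of the bounding box.
Rectangular body: 6 × 13, A = 78 cm², y = 6.5 cm, Ī = 1098.5 cm⁴.
Semicircular cap: semicircle r = 3, A = 14.1372 cm², y = 14.2732 cm, Ī = 8.89031 cm⁴.
Centroid: ȳ = ΣA·y / ΣA = 7.6927 cm.
Transfer each piece to the horizontal axis through the centroid using Ī + A·d² with d = y − 7.6927:
  rectangular body: d = -1.1927 cm → contributes +1209.46 cm⁴
  semicircular cap: d = 6.58054 cm → contributes +621.08 cm⁴
Total I = 1830.54 cm⁴.
Radius of gyration: k = √(I/A) = √(1830.54 / 92.1372) = 4.4573 cm.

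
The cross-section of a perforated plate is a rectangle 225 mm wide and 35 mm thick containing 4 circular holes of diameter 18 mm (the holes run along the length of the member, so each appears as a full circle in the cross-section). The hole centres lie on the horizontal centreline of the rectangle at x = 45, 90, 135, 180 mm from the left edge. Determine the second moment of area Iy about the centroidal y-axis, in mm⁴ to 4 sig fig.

Split into non-overlapping primitives; take the origin at the lower-left of the bounding box.
Plate: 225 × 35, A = 7 875 mm², x = 112.5 mm, Ī = 33 222 656 mm⁴.
Hole 1 (subtracted): ⌀18, A = 254.469 mm², x = 45 mm, Ī = 5 153 mm⁴.
Hole 2 (subtracted): ⌀18, A = 254.469 mm², x = 90 mm, Ī = 5 153 mm⁴.
Hole 3 (subtracted): ⌀18, A = 254.469 mm², x = 135 mm, Ī = 5 153 mm⁴.
Hole 4 (subtracted): ⌀18, A = 254.469 mm², x = 180 mm, Ī = 5 153 mm⁴.
By symmetry the centroid is at mid-width, x̄ = 112.5 mm.
Transfer each piece to the centroidal y-axis using Ī + A·d² with d = x − 112.5:
  plate: d = 0 mm → contributes +33 222 656 mm⁴
  hole 1: d = -67.5 mm → contributes −1 164 577 mm⁴
  hole 2: d = -22.5 mm → contributes −133 978 mm⁴
  hole 3: d = 22.5 mm → contributes −133 978 mm⁴
  hole 4: d = 67.5 mm → contributes −1 164 577 mm⁴
Total I = 30 625 546 mm⁴.

Iy ≈ 3.063 × 10⁷ mm⁴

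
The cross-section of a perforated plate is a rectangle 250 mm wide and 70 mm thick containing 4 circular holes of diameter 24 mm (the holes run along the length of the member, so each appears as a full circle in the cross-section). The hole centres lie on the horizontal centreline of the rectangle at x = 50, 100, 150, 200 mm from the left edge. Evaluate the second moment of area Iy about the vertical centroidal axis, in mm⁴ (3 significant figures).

Break the section into simple shapes (no overlaps), measuring from the bottom-left corner of the bounding box.
Plate: 250 × 70, A = 17 500 mm², x = 125 mm, Ī = 91 145 833 mm⁴.
Hole 1 (subtracted): ⌀24, A = 452.39 mm², x = 50 mm, Ī = 16 286 mm⁴.
Hole 2 (subtracted): ⌀24, A = 452.39 mm², x = 100 mm, Ī = 16 286 mm⁴.
Hole 3 (subtracted): ⌀24, A = 452.39 mm², x = 150 mm, Ī = 16 286 mm⁴.
Hole 4 (subtracted): ⌀24, A = 452.39 mm², x = 200 mm, Ī = 16 286 mm⁴.
By symmetry the centroid is at mid-width, x̄ = 125 mm.
Transfer each piece to the vertical centroidal axis using Ī + A·d² with d = x − 125:
  plate: d = 0 mm → contributes +91 145 833 mm⁴
  hole 1: d = -75 mm → contributes −2 560 976 mm⁴
  hole 2: d = -25 mm → contributes −299 029 mm⁴
  hole 3: d = 25 mm → contributes −299 029 mm⁴
  hole 4: d = 75 mm → contributes −2 560 976 mm⁴
Total I = 85 425 822 mm⁴.

Iy ≈ 8.54 × 10⁷ mm⁴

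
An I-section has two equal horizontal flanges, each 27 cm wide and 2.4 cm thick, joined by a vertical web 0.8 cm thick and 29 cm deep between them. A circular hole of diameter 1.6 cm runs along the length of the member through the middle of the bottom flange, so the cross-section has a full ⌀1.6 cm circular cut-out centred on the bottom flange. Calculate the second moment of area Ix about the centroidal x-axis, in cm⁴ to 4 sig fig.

Decompose the section into non-overlapping parts with the origin at the bottom-left of its bounding rectangle.
Bottom flange: 27 × 2.4, A = 64.8 cm², y = 1.2 cm, Ī = 31.104 cm⁴.
Web: 0.8 × 29, A = 23.2 cm², y = 16.9 cm, Ī = 1625.93 cm⁴.
Top flange: 27 × 2.4, A = 64.8 cm², y = 32.6 cm, Ī = 31.104 cm⁴.
Hole (subtracted): ⌀1.6, A = 2.01062 cm², y = 1.2 cm, Ī = 0.321699 cm⁴.
Centroid: ȳ = ΣA·y / ΣA = 17.1093 cm.
Transfer each piece to the centroidal x-axis using Ī + A·d² with d = y − 17.1093:
  bottom flange: d = -15.9093 cm → contributes +16432.5 cm⁴
  web: d = -0.209343 cm → contributes +1626.95 cm⁴
  top flange: d = 15.4907 cm → contributes +15580.5 cm⁴
  hole: d = -15.9093 cm → contributes −509.224 cm⁴
Total I = 33130.7 cm⁴.

Ix ≈ 3.313 × 10⁴ cm⁴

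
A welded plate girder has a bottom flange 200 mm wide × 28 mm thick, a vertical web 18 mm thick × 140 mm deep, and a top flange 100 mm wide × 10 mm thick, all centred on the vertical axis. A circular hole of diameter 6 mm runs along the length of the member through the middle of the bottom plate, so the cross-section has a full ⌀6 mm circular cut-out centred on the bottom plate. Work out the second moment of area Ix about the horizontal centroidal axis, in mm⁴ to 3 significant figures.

Break the section into simple shapes (no overlaps), measuring from the bottom-left corner of the bounding box.
Bottom plate: 200 × 28, A = 5 600 mm², y = 14 mm, Ī = 365 867 mm⁴.
Web plate: 18 × 140, A = 2 520 mm², y = 98 mm, Ī = 4 116 000 mm⁴.
Top plate: 100 × 10, A = 1 000 mm², y = 173 mm, Ī = 8333.3 mm⁴.
Hole (subtracted): ⌀6, A = 28.274 mm², y = 14 mm, Ī = 63.617 mm⁴.
Centroid: ȳ = ΣA·y / ΣA = 54.771 mm.
Transfer each piece to the horizontal centroidal axis using Ī + A·d² with d = y − 54.771:
  bottom plate: d = -40.771 mm → contributes +9 674 666 mm⁴
  web plate: d = 43.229 mm → contributes +8 825 211 mm⁴
  top plate: d = 118.23 mm → contributes +13 986 397 mm⁴
  hole: d = -40.771 mm → contributes −47 064 mm⁴
Total I = 32 439 211 mm⁴.

Ix ≈ 3.24 × 10⁷ mm⁴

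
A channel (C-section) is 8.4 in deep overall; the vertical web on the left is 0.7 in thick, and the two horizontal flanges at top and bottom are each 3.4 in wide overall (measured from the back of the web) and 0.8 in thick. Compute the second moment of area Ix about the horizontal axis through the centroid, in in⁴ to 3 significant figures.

Ix ≈ 97.2 in⁴

Split into non-overlapping primitives; take the origin at the lower-left of the bounding box.
Web: 0.7 × 8.4, A = 5.88 in², y = 4.2 in, Ī = 34.574 in⁴.
Top flange (beyond web): 2.7 × 0.8, A = 2.16 in², y = 8 in, Ī = 0.1152 in⁴.
Bottom flange (beyond web): 2.7 × 0.8, A = 2.16 in², y = 0.4 in, Ī = 0.1152 in⁴.
By symmetry the centroid is at mid-height, ȳ = 4.2 in.
Transfer each piece to the horizontal axis through the centroid using Ī + A·d² with d = y − 4.2:
  web: d = 0 in → contributes +34.574 in⁴
  top flange (beyond web): d = 3.8 in → contributes +31.306 in⁴
  bottom flange (beyond web): d = -3.8 in → contributes +31.306 in⁴
Total I = 97.186 in⁴.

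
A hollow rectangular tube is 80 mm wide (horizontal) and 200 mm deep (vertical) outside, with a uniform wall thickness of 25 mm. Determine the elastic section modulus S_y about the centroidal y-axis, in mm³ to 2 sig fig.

S_y ≈ 2.0 × 10⁵ mm³

Break the section into simple shapes (no overlaps), measuring from the bottom-left corner of the bounding box.
Outer rectangle: 80 × 200, A = 16 000 mm², x = 40 mm, Ī = 8 533 333 mm⁴.
Inner void (subtracted): 30 × 150, A = 4 500 mm², x = 40 mm, Ī = 337 500 mm⁴.
By symmetry the centroid is at mid-width, x̄ = 40 mm.
All pieces are centred on the centroidal y-axis, so I = ΣĪ (holes subtracted) = 8 195 833 mm⁴.
Extreme fibre distance c = 40 mm; S = I/c = 204 896 mm³.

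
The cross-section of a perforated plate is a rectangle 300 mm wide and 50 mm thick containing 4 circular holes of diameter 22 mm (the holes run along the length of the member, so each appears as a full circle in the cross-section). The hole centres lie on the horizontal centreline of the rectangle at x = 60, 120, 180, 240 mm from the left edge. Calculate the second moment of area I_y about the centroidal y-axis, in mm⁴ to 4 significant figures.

I_y ≈ 1.056 × 10⁸ mm⁴

Split into non-overlapping primitives; take the origin at the lower-left of the bounding box.
Plate: 300 × 50, A = 15 000 mm², x = 150 mm, Ī = 112 500 000 mm⁴.
Hole 1 (subtracted): ⌀22, A = 380.133 mm², x = 60 mm, Ī = 11 499 mm⁴.
Hole 2 (subtracted): ⌀22, A = 380.133 mm², x = 120 mm, Ī = 11 499 mm⁴.
Hole 3 (subtracted): ⌀22, A = 380.133 mm², x = 180 mm, Ī = 11 499 mm⁴.
Hole 4 (subtracted): ⌀22, A = 380.133 mm², x = 240 mm, Ī = 11 499 mm⁴.
By symmetry the centroid is at mid-width, x̄ = 150 mm.
Transfer each piece to the centroidal y-axis using Ī + A·d² with d = x − 150:
  plate: d = 0 mm → contributes +112 500 000 mm⁴
  hole 1: d = -90 mm → contributes −3 090 574 mm⁴
  hole 2: d = -30 mm → contributes −353 618 mm⁴
  hole 3: d = 30 mm → contributes −353 618 mm⁴
  hole 4: d = 90 mm → contributes −3 090 574 mm⁴
Total I = 105 611 615 mm⁴.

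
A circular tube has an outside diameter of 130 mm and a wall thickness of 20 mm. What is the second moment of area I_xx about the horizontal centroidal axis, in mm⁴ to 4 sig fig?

Treat the section as a set of non-overlapping primitives; coordinates are from the bounding-box lower-left.
Outer circle: ⌀130, A = 13273.2 mm², y = 65 mm, Ī = 14 019 848 mm⁴.
Bore (subtracted): ⌀90, A = 6361.73 mm², y = 65 mm, Ī = 3 220 623 mm⁴.
By symmetry the centroid is at mid-height, ȳ = 65 mm.
All pieces are centred on the horizontal centroidal axis, so I = ΣĪ (holes subtracted) = 10 799 225 mm⁴.

I_xx ≈ 1.080 × 10⁷ mm⁴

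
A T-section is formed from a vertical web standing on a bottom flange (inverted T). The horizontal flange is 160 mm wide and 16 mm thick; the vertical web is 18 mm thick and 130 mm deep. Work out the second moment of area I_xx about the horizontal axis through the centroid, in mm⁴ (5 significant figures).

I_xx ≈ 9.8650 × 10⁶ mm⁴

Split into non-overlapping primitives; take the origin at the lower-left of the bounding box.
Flange: 160 × 16, A = 2 560 mm², y = 8 mm, Ī = 54613.33 mm⁴.
Web: 18 × 130, A = 2 340 mm², y = 81 mm, Ī = 3 295 500 mm⁴.
Centroid: ȳ = ΣA·y / ΣA = 42.86122 mm.
Transfer each piece to the horizontal axis through the centroid using Ī + A·d² with d = y − 42.86122:
  flange: d = -34.86122 mm → contributes +3 165 794 mm⁴
  web: d = 38.13878 mm → contributes +6 699 185 mm⁴
Total I = 9 864 979 mm⁴.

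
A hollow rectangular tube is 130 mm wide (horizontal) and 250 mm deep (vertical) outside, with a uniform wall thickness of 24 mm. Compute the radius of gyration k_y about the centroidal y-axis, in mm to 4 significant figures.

Decompose the section into non-overlapping parts with the origin at the bottom-left of its bounding rectangle.
Outer rectangle: 130 × 250, A = 32 500 mm², x = 65 mm, Ī = 45 770 833 mm⁴.
Inner void (subtracted): 82 × 202, A = 16 564 mm², x = 65 mm, Ī = 9 281 361 mm⁴.
By symmetry the centroid is at mid-width, x̄ = 65 mm.
All pieces are centred on the centroidal y-axis, so I = ΣĪ (holes subtracted) = 36 489 472 mm⁴.
Radius of gyration: k = √(I/A) = √(36 489 472 / 15 936) = 47.8513 mm.

k_y ≈ 47.85 mm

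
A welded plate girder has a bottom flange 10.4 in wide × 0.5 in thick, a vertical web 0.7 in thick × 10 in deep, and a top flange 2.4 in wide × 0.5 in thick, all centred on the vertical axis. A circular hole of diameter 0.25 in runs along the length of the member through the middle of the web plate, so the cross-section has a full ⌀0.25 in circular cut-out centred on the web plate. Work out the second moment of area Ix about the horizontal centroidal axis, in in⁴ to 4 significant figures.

Ix ≈ 201.8 in⁴

Break the section into simple shapes (no overlaps), measuring from the bottom-left corner of the bounding box.
Bottom plate: 10.4 × 0.5, A = 5.2 in², y = 0.25 in, Ī = 0.108333 in⁴.
Web plate: 0.7 × 10, A = 7 in², y = 5.5 in, Ī = 58.3333 in⁴.
Top plate: 2.4 × 0.5, A = 1.2 in², y = 10.75 in, Ī = 0.025 in⁴.
Hole (subtracted): ⌀0.25, A = 0.0490874 in², y = 5.5 in, Ī = 0.000191748 in⁴.
Centroid: ȳ = ΣA·y / ΣA = 3.92707 in.
Transfer each piece to the horizontal centroidal axis using Ī + A·d² with d = y − 3.92707:
  bottom plate: d = -3.67707 in → contributes +70.4169 in⁴
  web plate: d = 1.57293 in → contributes +75.652 in⁴
  top plate: d = 6.82293 in → contributes +55.8878 in⁴
  hole: d = 1.57293 in → contributes −0.121639 in⁴
Total I = 201.835 in⁴.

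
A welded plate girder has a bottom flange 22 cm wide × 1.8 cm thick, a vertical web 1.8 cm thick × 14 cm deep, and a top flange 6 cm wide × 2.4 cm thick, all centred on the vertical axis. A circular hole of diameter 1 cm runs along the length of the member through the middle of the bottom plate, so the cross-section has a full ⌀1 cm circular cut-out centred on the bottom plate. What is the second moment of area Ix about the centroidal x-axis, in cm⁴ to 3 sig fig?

Break the section into simple shapes (no overlaps), measuring from the bottom-left corner of the bounding box.
Bottom plate: 22 × 1.8, A = 39.6 cm², y = 0.9 cm, Ī = 10.692 cm⁴.
Web plate: 1.8 × 14, A = 25.2 cm², y = 8.8 cm, Ī = 411.6 cm⁴.
Top plate: 6 × 2.4, A = 14.4 cm², y = 17 cm, Ī = 6.912 cm⁴.
Hole (subtracted): ⌀1, A = 0.7854 cm², y = 0.9 cm, Ī = 0.049087 cm⁴.
Centroid: ȳ = ΣA·y / ΣA = 6.3954 cm.
Transfer each piece to the centroidal x-axis using Ī + A·d² with d = y − 6.3954:
  bottom plate: d = -5.4954 cm → contributes +1206.6 cm⁴
  web plate: d = 2.4046 cm → contributes +557.31 cm⁴
  top plate: d = 10.605 cm → contributes +1626.3 cm⁴
  hole: d = -5.4954 cm → contributes −23.768 cm⁴
Total I = 3366.4 cm⁴.

Ix ≈ 3370 cm⁴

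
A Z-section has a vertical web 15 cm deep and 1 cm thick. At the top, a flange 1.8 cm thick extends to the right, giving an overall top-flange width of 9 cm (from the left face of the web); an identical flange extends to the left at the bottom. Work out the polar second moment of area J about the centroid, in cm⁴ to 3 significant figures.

Decompose the section into non-overlapping parts with the origin at the bottom-left of its bounding rectangle.
Web: 1 × 15, A = 15 cm², y = 7.5 cm, Ī = 281.25 cm⁴.
Top flange (beyond web): 8 × 1.8, A = 14.4 cm², y = 14.1 cm, Ī = 3.888 cm⁴.
Bottom flange (beyond web): 8 × 1.8, A = 14.4 cm², y = 0.9 cm, Ī = 3.888 cm⁴.
Centroid: ȳ = ΣA·y / ΣA = 7.5 cm.
Transfer each piece to the centroidal x-axis using Ī + A·d² with d = y − 7.5:
  web: d = 0 cm → contributes +281.25 cm⁴
  top flange (beyond web): d = 6.6 cm → contributes +631.15 cm⁴
  bottom flange (beyond web): d = -6.6 cm → contributes +631.15 cm⁴
Total I = 1543.6 cm⁴.
For the y-axis: x̄ = 8.5 cm.
Repeating about the centroidal y-axis gives I_y = 738.05 cm⁴.
Polar second moment: J = I_x + I_y = 2281.6 cm⁴.

J ≈ 2280 cm⁴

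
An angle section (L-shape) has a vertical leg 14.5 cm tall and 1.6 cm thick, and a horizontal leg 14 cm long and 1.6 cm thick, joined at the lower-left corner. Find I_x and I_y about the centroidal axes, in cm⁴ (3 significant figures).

Split into non-overlapping primitives; take the origin at the lower-left of the bounding box.
Vertical leg: 1.6 × 14.5, A = 23.2 cm², y = 7.25 cm, Ī = 406.48 cm⁴.
Horizontal leg (remainder): 12.4 × 1.6, A = 19.84 cm², y = 0.8 cm, Ī = 4.2325 cm⁴.
Centroid: ȳ = ΣA·y / ΣA = 4.2768 cm.
Transfer each piece to the centroidal x-axis using Ī + A·d² with d = y − 4.2768:
  vertical leg: d = 2.9732 cm → contributes +611.57 cm⁴
  horizontal leg (remainder): d = -3.4768 cm → contributes +244.06 cm⁴
Total I = 855.63 cm⁴.
For the y-axis: x̄ = 4.0268 cm.
Repeating about the centroidal y-axis gives I_y = 783.19 cm⁴.

I_x ≈ 856 cm⁴, I_y ≈ 783 cm⁴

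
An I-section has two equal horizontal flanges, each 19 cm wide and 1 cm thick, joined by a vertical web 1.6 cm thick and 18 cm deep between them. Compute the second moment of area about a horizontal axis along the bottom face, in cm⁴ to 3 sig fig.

Treat the section as a set of non-overlapping primitives; coordinates are from the bounding-box lower-left.
Bottom flange: 19 × 1, A = 19 cm², y = 0.5 cm, Ī = 1.5833 cm⁴.
Web: 1.6 × 18, A = 28.8 cm², y = 10 cm, Ī = 777.6 cm⁴.
Top flange: 19 × 1, A = 19 cm², y = 19.5 cm, Ī = 1.5833 cm⁴.
Transfer each piece to the base of the section using Ī + A·d² with d = y − 0:
  bottom flange: d = 0.5 cm → contributes +6.3333 cm⁴
  web: d = 10 cm → contributes +3657.6 cm⁴
  top flange: d = 19.5 cm → contributes +7226.3 cm⁴
Total I = 10 890 cm⁴.

I_base ≈ 1.09 × 10⁴ cm⁴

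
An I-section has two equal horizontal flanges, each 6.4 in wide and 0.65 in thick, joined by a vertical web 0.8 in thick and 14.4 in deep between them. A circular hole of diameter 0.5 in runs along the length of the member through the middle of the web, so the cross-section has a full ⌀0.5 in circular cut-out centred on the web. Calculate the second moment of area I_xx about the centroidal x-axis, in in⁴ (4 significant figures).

I_xx ≈ 670.5 in⁴

Split into non-overlapping primitives; take the origin at the lower-left of the bounding box.
Bottom flange: 6.4 × 0.65, A = 4.16 in², y = 0.325 in, Ī = 0.146467 in⁴.
Web: 0.8 × 14.4, A = 11.52 in², y = 7.85 in, Ī = 199.066 in⁴.
Top flange: 6.4 × 0.65, A = 4.16 in², y = 15.375 in, Ī = 0.146467 in⁴.
Hole (subtracted): ⌀0.5, A = 0.19635 in², y = 7.85 in, Ī = 0.00306796 in⁴.
By symmetry the centroid is at mid-height, ȳ = 7.85 in.
Transfer each piece to the centroidal x-axis using Ī + A·d² with d = y − 7.85:
  bottom flange: d = -7.525 in → contributes +235.709 in⁴
  web: d = 0 in → contributes +199.066 in⁴
  top flange: d = 7.525 in → contributes +235.709 in⁴
  hole: d = 0 in → contributes −0.00306796 in⁴
Total I = 670.481 in⁴.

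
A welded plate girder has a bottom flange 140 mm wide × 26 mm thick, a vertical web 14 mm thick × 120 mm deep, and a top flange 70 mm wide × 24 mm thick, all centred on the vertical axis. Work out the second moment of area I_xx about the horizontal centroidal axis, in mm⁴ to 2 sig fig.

Break the section into simple shapes (no overlaps), measuring from the bottom-left corner of the bounding box.
Bottom plate: 140 × 26, A = 3 640 mm², y = 13 mm, Ī = 205 053 mm⁴.
Web plate: 14 × 120, A = 1 680 mm², y = 86 mm, Ī = 2 016 000 mm⁴.
Top plate: 70 × 24, A = 1 680 mm², y = 158 mm, Ī = 80 640 mm⁴.
Centroid: ȳ = ΣA·y / ΣA = 65.32 mm.
Transfer each piece to the horizontal centroidal axis using Ī + A·d² with d = y − 65.32:
  bottom plate: d = -52.32 mm → contributes +10 169 125 mm⁴
  web plate: d = 20.68 mm → contributes +2 734 473 mm⁴
  top plate: d = 92.68 mm → contributes +14 511 138 mm⁴
Total I = 27 414 737 mm⁴.

I_xx ≈ 2.7 × 10⁷ mm⁴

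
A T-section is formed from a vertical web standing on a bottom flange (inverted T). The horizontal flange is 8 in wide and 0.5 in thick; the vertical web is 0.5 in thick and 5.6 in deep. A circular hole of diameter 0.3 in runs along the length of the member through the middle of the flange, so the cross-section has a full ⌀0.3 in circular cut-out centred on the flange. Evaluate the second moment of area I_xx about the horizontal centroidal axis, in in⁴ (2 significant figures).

Break the section into simple shapes (no overlaps), measuring from the bottom-left corner of the bounding box.
Flange: 8 × 0.5, A = 4 in², y = 0.25 in, Ī = 0.08333 in⁴.
Web: 0.5 × 5.6, A = 2.8 in², y = 3.3 in, Ī = 7.317 in⁴.
Hole (subtracted): ⌀0.3, A = 0.07069 in², y = 0.25 in, Ī = 0.0003976 in⁴.
Centroid: ȳ = ΣA·y / ΣA = 1.519 in.
Transfer each piece to the horizontal centroidal axis using Ī + A·d² with d = y − 1.519:
  flange: d = -1.269 in → contributes +6.526 in⁴
  web: d = 1.781 in → contributes +16.2 in⁴
  hole: d = -1.269 in → contributes −0.1142 in⁴
Total I = 22.61 in⁴.

I_xx ≈ 23 in⁴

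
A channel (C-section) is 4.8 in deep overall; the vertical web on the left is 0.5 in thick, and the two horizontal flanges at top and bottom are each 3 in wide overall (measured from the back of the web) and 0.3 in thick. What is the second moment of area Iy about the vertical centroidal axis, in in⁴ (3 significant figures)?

Treat the section as a set of non-overlapping primitives; coordinates are from the bounding-box lower-left.
Web: 0.5 × 4.8, A = 2.4 in², x = 0.25 in, Ī = 0.05 in⁴.
Top flange (beyond web): 2.5 × 0.3, A = 0.75 in², x = 1.75 in, Ī = 0.39063 in⁴.
Bottom flange (beyond web): 2.5 × 0.3, A = 0.75 in², x = 1.75 in, Ī = 0.39063 in⁴.
Centroid: x̄ = ΣA·x / ΣA = 0.82692 in.
Transfer each piece to the vertical centroidal axis using Ī + A·d² with d = x − 0.82692:
  web: d = -0.57692 in → contributes +0.84882 in⁴
  top flange (beyond web): d = 0.92308 in → contributes +1.0297 in⁴
  bottom flange (beyond web): d = 0.92308 in → contributes +1.0297 in⁴
Total I = 2.9082 in⁴.

Iy ≈ 2.91 in⁴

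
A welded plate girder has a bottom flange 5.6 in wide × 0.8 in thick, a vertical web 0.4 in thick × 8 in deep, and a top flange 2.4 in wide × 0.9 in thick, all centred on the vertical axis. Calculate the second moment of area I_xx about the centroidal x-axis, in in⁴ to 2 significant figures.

Split into non-overlapping primitives; take the origin at the lower-left of the bounding box.
Bottom plate: 5.6 × 0.8, A = 4.48 in², y = 0.4 in, Ī = 0.2389 in⁴.
Web plate: 0.4 × 8, A = 3.2 in², y = 4.8 in, Ī = 17.07 in⁴.
Top plate: 2.4 × 0.9, A = 2.16 in², y = 9.25 in, Ī = 0.1458 in⁴.
Centroid: ȳ = ΣA·y / ΣA = 3.774 in.
Transfer each piece to the centroidal x-axis using Ī + A·d² with d = y − 3.774:
  bottom plate: d = -3.374 in → contributes +51.23 in⁴
  web plate: d = 1.026 in → contributes +20.44 in⁴
  top plate: d = 5.476 in → contributes +64.93 in⁴
Total I = 136.6 in⁴.

I_xx ≈ 140 in⁴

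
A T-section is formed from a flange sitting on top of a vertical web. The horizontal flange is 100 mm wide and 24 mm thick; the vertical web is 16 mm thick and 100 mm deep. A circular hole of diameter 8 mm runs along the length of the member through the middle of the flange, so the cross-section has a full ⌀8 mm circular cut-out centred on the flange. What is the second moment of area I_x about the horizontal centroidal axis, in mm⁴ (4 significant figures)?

I_x ≈ 5.107 × 10⁶ mm⁴

Decompose the section into non-overlapping parts with the origin at the bottom-left of its bounding rectangle.
Flange: 100 × 24, A = 2 400 mm², y = 112 mm, Ī = 115 200 mm⁴.
Web: 16 × 100, A = 1 600 mm², y = 50 mm, Ī = 1 333 333 mm⁴.
Hole (subtracted): ⌀8, A = 50.2655 mm², y = 112 mm, Ī = 201.062 mm⁴.
Centroid: ȳ = ΣA·y / ΣA = 86.8844 mm.
Transfer each piece to the horizontal centroidal axis using Ī + A·d² with d = y − 86.8844:
  flange: d = 25.1156 mm → contributes +1 629 106 mm⁴
  web: d = -36.8844 mm → contributes +3 510 066 mm⁴
  hole: d = 25.1156 mm → contributes −31908.2 mm⁴
Total I = 5 107 264 mm⁴.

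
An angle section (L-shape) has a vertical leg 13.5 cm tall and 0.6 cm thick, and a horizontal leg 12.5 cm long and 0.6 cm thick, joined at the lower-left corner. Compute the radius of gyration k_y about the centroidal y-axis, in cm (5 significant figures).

Break the section into simple shapes (no overlaps), measuring from the bottom-left corner of the bounding box.
Vertical leg: 0.6 × 13.5, A = 8.1 cm², x = 0.3 cm, Ī = 0.243 cm⁴.
Horizontal leg (remainder): 11.9 × 0.6, A = 7.14 cm², x = 6.55 cm, Ī = 84.25795 cm⁴.
Centroid: x̄ = ΣA·x / ΣA = 3.22815 cm.
Transfer each piece to the centroidal y-axis using Ī + A·d² with d = x − 3.22815:
  vertical leg: d = -2.92815 cm → contributes +69.69289 cm⁴
  horizontal leg (remainder): d = 3.32185 cm → contributes +163.0456 cm⁴
Total I = 232.7385 cm⁴.
Radius of gyration: k = √(I/A) = √(232.7385 / 15.24) = 3.907884 cm.

k_y ≈ 3.9079 cm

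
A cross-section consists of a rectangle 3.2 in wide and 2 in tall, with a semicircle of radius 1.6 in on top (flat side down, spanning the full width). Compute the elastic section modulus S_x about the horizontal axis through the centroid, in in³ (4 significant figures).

S_x ≈ 5.028 in³

Break the section into simple shapes (no overlaps), measuring from the bottom-left corner of the bounding box.
Rectangular body: 3.2 × 2, A = 6.4 in², y = 1 in, Ī = 2.13333 in⁴.
Semicircular cap: semicircle r = 1.6, A = 4.02124 in², y = 2.67906 in, Ī = 0.719303 in⁴.
Centroid: ȳ = ΣA·y / ΣA = 1.6479 in.
Transfer each piece to the horizontal axis through the centroid using Ī + A·d² with d = y − 1.6479:
  rectangular body: d = -0.647899 in → contributes +4.81988 in⁴
  semicircular cap: d = 1.03116 in → contributes +4.99507 in⁴
Total I = 9.81495 in⁴.
Extreme fibre distance c = 1.9521 in; S = I/c = 5.02789 in³.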